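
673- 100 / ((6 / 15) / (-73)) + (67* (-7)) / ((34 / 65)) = 612897 / 34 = 18026.38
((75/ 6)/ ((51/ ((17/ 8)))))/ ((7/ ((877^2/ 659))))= 86.84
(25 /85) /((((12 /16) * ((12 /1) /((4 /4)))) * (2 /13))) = 65 /306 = 0.21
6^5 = 7776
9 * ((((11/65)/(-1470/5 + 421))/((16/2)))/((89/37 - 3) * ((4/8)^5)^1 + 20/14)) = 51282/48233965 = 0.00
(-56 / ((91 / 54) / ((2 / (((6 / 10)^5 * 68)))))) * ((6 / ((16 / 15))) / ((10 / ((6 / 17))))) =-9375 / 3757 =-2.50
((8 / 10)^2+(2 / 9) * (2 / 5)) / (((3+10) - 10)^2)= 164 / 2025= 0.08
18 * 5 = 90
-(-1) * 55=55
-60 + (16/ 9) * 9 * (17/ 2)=76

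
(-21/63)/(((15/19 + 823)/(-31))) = 589/46956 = 0.01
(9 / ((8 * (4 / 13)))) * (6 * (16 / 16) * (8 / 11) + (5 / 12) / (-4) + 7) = 41.17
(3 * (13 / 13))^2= 9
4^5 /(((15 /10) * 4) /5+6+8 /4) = 2560 /23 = 111.30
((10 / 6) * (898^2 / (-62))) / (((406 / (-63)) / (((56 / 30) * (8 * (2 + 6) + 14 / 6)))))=1123320772 / 2697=416507.52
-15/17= -0.88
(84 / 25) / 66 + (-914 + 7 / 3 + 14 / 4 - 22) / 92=-1527047 / 151800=-10.06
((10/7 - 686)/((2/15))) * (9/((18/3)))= -7701.43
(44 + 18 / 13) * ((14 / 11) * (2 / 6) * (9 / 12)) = 14.44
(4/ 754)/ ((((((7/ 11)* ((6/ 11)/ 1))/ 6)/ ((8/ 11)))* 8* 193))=22/ 509327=0.00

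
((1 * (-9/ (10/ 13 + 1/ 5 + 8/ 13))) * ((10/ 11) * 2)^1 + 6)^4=577421868396816/ 1647857448721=350.41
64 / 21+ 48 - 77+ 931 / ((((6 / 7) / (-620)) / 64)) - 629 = -301698238 / 7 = -43099748.29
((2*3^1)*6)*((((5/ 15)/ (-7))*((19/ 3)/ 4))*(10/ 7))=-190/ 49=-3.88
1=1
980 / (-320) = -49 / 16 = -3.06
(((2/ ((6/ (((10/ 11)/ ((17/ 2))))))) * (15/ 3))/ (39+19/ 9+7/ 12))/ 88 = 150/ 3087557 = 0.00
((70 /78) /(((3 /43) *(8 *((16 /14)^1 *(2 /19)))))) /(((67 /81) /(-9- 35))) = -19816335 /27872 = -710.98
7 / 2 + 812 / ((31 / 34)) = 55433 / 62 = 894.08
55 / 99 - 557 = -5008 / 9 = -556.44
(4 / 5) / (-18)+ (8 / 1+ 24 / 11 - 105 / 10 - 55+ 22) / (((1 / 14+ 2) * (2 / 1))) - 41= -1409281 / 28710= -49.09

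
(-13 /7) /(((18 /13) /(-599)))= 101231 /126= 803.42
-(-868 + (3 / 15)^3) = 108499 / 125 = 867.99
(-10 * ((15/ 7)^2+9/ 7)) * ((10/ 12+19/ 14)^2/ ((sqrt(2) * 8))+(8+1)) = -553.91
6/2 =3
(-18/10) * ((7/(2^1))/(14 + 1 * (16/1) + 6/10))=-7/34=-0.21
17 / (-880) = -17 / 880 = -0.02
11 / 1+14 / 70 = 56 / 5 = 11.20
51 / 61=0.84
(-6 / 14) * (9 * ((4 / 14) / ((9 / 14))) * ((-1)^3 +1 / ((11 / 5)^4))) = 168192 / 102487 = 1.64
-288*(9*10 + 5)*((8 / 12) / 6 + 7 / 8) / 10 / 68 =-1349 / 34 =-39.68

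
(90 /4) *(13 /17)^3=98865 /9826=10.06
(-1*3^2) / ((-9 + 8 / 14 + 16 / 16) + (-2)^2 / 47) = 2961 / 2416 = 1.23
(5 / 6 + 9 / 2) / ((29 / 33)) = 176 / 29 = 6.07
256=256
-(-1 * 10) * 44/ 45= 88/ 9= 9.78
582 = 582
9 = 9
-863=-863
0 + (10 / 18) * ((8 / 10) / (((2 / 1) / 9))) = 2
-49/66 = -0.74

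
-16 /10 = -8 /5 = -1.60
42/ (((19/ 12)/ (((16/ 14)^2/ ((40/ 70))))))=1152/ 19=60.63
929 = 929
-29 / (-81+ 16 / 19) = 551 / 1523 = 0.36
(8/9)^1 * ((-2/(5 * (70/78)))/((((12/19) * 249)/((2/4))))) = -494/392175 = -0.00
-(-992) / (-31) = -32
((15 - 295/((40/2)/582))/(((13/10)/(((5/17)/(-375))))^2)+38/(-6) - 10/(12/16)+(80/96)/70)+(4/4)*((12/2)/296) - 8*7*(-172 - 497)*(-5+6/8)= -50359447326028/316245475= -159241.64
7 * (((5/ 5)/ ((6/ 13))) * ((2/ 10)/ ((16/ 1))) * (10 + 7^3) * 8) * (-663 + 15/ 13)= -1771707/ 5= -354341.40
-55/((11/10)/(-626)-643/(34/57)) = 5853100/114717817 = 0.05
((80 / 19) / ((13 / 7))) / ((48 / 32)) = 1120 / 741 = 1.51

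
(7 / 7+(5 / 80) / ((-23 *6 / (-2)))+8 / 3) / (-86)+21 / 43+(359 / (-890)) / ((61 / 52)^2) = 23990925163 / 157212547680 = 0.15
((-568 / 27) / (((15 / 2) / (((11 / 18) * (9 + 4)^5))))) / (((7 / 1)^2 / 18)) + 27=-4639141513 / 19845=-233768.78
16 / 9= 1.78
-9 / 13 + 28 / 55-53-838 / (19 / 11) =-7313364 / 13585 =-538.34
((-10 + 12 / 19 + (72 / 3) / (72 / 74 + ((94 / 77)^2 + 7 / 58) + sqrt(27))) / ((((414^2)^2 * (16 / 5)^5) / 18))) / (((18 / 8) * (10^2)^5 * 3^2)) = -388198461394060627 / 3466093365069777096497737873175347200000 + 40472715541489 * sqrt(3) / 1266846990157082272111746298675200000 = -0.00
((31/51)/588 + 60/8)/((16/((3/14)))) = 224941/2239104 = 0.10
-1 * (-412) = 412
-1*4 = -4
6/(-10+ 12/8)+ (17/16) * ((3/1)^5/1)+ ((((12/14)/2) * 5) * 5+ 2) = 514453/1904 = 270.20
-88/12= -22/3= -7.33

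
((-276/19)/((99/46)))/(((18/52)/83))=-9132656/5643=-1618.40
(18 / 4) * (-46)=-207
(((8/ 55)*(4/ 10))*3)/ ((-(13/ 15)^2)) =-432/ 1859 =-0.23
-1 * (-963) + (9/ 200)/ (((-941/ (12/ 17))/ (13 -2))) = 770255253/ 799850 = 963.00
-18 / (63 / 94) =-26.86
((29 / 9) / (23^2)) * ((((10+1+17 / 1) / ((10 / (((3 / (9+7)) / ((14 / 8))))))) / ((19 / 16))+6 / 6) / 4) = 0.00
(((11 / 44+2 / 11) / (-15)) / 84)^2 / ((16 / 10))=0.00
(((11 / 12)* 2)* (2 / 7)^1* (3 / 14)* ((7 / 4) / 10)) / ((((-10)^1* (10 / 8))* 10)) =-11 / 70000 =-0.00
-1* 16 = -16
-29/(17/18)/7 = -522/119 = -4.39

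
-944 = -944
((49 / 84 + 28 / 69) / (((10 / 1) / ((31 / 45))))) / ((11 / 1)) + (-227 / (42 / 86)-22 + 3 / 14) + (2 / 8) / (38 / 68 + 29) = -103925146631 / 213582600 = -486.58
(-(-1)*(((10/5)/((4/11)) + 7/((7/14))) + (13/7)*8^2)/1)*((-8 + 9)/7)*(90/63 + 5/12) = 300235/8232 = 36.47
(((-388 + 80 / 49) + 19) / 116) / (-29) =18001 / 164836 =0.11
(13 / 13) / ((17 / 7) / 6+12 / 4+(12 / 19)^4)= 5473482 / 19506815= 0.28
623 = 623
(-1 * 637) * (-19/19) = 637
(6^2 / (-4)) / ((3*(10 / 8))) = -12 / 5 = -2.40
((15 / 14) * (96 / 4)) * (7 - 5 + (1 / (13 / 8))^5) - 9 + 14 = 152558975 / 2599051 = 58.70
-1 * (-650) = 650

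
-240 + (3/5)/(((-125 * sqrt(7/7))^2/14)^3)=-4577636718741768/19073486328125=-240.00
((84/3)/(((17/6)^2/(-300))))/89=-11.76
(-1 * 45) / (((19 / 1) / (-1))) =45 / 19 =2.37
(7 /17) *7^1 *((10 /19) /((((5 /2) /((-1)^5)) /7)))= -1372 /323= -4.25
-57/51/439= -19/7463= -0.00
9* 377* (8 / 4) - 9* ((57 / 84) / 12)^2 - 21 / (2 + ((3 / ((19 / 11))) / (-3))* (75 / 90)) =14696287243 / 2170112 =6772.13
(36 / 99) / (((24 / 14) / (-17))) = -119 / 33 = -3.61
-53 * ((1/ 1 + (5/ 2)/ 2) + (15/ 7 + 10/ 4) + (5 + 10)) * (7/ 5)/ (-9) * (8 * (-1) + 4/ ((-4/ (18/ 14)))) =-1676.02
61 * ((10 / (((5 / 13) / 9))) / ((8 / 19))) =135603 / 4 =33900.75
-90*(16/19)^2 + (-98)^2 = 3444004/361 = 9540.18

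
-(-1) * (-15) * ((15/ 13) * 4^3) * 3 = -43200/ 13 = -3323.08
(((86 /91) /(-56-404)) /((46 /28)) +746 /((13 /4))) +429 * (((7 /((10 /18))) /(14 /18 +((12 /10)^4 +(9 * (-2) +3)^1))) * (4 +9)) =-13052003409843 /2349733360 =-5554.67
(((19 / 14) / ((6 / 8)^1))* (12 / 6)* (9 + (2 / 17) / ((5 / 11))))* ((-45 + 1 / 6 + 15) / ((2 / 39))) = -19493.35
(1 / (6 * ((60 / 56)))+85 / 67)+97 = 296749 / 3015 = 98.42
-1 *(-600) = 600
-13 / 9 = -1.44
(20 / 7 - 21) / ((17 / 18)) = -2286 / 119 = -19.21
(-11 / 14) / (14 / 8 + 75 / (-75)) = -22 / 21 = -1.05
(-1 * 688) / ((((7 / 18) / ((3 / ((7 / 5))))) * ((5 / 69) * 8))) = -320436 / 49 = -6539.51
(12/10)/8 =3/20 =0.15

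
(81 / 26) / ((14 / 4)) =81 / 91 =0.89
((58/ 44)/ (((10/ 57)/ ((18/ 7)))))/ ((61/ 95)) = 282663/ 9394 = 30.09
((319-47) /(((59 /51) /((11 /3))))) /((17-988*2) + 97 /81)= -2059992 /4678169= -0.44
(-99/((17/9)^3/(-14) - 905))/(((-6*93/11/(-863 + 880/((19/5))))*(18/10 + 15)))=56894805/702342068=0.08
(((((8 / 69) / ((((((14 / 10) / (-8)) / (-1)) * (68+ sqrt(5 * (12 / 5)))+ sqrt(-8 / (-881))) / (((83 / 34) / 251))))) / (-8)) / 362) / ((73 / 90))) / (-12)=1828075 / (2593474066 * (40 * sqrt(1762)+ 6167 * sqrt(3)+ 209678))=0.00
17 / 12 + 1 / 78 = 223 / 156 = 1.43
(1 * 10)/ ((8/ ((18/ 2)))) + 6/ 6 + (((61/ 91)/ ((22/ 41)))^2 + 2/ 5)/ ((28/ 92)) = 1311062507/ 70140070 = 18.69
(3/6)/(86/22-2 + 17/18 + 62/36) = 33/302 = 0.11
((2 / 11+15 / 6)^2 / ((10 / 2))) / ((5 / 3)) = 0.86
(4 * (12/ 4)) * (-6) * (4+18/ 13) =-5040/ 13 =-387.69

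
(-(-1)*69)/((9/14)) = 322/3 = 107.33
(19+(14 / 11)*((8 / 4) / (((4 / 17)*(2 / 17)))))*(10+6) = 19528 / 11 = 1775.27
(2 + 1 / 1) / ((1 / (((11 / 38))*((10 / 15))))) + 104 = 104.58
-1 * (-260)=260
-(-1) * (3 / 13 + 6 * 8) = 627 / 13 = 48.23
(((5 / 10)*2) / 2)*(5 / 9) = 5 / 18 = 0.28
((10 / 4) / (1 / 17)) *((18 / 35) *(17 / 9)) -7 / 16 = 4575 / 112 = 40.85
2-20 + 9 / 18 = -35 / 2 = -17.50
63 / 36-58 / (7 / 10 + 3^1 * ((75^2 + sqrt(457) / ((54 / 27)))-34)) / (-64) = 787821075497 / 450169573504-2175 * sqrt(457) / 450169573504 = 1.75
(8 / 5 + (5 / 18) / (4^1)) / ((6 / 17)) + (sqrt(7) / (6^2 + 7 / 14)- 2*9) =-28663 / 2160 + 2*sqrt(7) / 73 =-13.20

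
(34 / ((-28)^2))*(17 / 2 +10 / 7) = 2363 / 5488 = 0.43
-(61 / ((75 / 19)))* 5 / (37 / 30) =-2318 / 37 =-62.65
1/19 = 0.05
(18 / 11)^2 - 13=-1249 / 121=-10.32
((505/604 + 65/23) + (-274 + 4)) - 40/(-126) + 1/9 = -25858079/97244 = -265.91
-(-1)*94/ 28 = 47/ 14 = 3.36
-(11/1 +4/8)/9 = -23/18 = -1.28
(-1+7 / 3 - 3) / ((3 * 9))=-5 / 81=-0.06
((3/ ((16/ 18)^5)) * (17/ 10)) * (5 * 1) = 3011499/ 65536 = 45.95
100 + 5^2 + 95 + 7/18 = 220.39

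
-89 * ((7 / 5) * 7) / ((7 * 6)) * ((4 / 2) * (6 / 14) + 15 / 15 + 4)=-3649 / 30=-121.63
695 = 695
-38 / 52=-19 / 26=-0.73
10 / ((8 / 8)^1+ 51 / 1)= 5 / 26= 0.19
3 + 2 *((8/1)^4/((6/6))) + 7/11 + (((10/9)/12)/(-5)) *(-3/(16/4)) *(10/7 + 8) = 7572889/924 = 8195.77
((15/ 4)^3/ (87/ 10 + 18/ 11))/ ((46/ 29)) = 1794375/ 557888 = 3.22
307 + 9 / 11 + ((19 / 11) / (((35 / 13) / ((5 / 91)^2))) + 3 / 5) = 75638492 / 245245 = 308.42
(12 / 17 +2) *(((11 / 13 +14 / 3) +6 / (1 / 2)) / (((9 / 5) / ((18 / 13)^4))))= 610765920 / 6311981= 96.76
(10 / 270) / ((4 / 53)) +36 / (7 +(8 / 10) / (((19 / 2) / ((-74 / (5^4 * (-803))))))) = 203061165751 / 36044726436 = 5.63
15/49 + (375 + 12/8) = 36927/98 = 376.81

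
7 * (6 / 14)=3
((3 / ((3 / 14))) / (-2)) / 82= -0.09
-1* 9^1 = -9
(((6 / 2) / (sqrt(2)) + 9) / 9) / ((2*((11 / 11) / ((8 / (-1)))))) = -4.94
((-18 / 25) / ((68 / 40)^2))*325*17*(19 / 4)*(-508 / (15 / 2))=7528560 / 17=442856.47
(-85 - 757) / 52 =-421 / 26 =-16.19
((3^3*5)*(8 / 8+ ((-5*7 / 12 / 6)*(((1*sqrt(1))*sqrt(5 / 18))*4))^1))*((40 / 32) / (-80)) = 0.05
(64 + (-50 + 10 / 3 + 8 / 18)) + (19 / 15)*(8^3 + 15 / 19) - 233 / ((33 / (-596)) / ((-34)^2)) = 2408301439 / 495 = 4865255.43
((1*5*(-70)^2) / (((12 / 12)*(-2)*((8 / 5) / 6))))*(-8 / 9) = 122500 / 3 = 40833.33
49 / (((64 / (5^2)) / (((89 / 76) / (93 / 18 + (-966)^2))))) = 327075 / 13616687744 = 0.00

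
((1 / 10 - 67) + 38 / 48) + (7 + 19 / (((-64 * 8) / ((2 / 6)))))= -151349 / 2560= -59.12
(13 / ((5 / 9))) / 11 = 117 / 55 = 2.13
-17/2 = -8.50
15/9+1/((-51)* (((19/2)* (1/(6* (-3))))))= 1.70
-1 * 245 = -245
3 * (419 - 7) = 1236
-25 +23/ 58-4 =-1659/ 58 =-28.60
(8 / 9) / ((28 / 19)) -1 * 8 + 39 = 31.60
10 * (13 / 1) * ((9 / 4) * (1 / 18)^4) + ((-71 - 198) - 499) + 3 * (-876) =-79221823 / 23328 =-3396.00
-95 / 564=-0.17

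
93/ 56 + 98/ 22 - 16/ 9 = 24047/ 5544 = 4.34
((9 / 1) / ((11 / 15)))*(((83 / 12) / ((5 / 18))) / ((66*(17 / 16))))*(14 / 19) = 125496 / 39083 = 3.21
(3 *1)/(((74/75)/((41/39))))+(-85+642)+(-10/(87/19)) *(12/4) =15445581/27898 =553.64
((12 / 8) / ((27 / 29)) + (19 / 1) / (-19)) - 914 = -16441 / 18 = -913.39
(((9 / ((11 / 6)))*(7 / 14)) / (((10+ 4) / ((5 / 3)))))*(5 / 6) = 75 / 308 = 0.24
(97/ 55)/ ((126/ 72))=388/ 385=1.01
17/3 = 5.67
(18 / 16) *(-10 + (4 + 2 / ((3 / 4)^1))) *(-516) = 1935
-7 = -7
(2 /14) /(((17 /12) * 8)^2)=9 /8092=0.00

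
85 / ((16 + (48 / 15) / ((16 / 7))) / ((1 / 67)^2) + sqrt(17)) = 165980775 / 152523834424-2125 * sqrt(17) / 152523834424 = 0.00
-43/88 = -0.49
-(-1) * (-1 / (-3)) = 1 / 3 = 0.33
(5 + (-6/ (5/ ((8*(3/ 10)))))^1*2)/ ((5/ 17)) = -323/ 125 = -2.58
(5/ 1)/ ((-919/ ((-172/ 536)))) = 215/ 123146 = 0.00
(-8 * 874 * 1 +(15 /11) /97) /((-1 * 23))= 7460449 /24541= 304.00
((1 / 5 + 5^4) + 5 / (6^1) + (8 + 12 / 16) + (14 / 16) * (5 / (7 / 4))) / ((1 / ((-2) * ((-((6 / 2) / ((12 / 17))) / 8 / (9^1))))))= 650029 / 8640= 75.23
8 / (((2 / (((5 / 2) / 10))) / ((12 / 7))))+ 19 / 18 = 349 / 126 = 2.77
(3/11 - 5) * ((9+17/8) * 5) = -5785/22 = -262.95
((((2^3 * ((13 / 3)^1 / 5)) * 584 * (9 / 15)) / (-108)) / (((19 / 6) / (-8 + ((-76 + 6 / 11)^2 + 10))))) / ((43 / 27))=-62783592768 / 2471425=-25403.80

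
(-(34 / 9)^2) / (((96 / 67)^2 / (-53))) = 68758013 / 186624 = 368.43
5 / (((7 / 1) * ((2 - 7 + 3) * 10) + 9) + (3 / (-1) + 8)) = -5 / 126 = -0.04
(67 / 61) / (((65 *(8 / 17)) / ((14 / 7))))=1139 / 15860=0.07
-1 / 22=-0.05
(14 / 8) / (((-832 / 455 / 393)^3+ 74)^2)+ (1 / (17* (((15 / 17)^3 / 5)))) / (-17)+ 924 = 923.98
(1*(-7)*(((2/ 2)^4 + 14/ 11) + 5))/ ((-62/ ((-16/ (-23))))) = 4480/ 7843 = 0.57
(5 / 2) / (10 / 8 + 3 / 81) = 270 / 139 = 1.94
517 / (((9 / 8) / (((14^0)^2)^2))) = 4136 / 9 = 459.56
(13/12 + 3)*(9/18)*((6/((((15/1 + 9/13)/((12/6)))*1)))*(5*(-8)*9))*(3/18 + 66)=-1264445/34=-37189.56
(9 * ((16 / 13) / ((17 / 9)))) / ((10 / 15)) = 1944 / 221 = 8.80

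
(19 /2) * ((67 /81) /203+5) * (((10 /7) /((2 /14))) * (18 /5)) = 3126716 /1827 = 1711.39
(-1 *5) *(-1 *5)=25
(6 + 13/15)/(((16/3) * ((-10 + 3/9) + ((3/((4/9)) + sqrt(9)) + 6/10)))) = 309/164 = 1.88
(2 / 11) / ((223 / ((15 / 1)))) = 30 / 2453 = 0.01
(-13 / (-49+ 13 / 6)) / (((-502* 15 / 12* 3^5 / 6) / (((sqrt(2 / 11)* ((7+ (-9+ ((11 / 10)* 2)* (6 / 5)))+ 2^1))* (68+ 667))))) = -10192* sqrt(22) / 5289825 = -0.01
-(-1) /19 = 1 /19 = 0.05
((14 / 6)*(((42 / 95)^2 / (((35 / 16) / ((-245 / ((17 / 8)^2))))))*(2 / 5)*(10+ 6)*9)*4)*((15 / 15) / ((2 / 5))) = -6515.55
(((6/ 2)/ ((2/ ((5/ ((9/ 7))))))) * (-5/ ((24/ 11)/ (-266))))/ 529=256025/ 38088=6.72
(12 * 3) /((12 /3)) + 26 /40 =193 /20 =9.65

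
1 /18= 0.06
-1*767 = -767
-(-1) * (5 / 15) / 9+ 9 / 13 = 256 / 351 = 0.73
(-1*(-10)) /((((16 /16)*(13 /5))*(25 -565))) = -5 /702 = -0.01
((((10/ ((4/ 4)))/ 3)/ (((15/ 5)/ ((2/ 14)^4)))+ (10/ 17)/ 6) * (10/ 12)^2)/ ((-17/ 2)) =-904625/ 112410018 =-0.01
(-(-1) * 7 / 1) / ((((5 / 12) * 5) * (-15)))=-28 / 125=-0.22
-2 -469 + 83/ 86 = -40423/ 86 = -470.03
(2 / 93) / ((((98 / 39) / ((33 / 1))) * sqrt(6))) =143 * sqrt(6) / 3038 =0.12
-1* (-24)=24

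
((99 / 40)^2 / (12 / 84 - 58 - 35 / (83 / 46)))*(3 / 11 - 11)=30542589 / 35908000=0.85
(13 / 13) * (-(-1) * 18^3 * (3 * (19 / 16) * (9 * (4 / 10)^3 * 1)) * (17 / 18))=1412802 / 125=11302.42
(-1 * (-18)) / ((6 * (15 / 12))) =12 / 5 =2.40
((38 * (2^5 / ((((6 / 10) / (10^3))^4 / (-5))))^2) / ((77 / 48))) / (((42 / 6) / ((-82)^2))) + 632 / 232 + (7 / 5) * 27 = 5927878400000000000000000000000006926587668 / 170924985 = 34681169637077926319548890000000000.00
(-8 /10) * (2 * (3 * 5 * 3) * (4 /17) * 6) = -1728 /17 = -101.65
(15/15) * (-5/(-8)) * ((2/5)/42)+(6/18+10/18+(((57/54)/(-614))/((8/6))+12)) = 3989987/309456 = 12.89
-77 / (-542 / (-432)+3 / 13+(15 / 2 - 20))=216216 / 30929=6.99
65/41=1.59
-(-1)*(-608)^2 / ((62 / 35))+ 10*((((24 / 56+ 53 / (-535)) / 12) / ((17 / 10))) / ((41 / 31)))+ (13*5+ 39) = 10136725736066 / 48550929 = 208785.41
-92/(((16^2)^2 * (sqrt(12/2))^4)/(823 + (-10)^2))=-21229/589824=-0.04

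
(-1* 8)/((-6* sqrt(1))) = 4/3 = 1.33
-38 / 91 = -0.42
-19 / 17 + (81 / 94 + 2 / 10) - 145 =-1158997 / 7990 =-145.06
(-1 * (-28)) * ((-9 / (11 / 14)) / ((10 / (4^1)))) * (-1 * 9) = 63504 / 55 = 1154.62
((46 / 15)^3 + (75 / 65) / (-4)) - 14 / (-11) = 57576317 / 1930500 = 29.82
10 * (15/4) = 75/2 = 37.50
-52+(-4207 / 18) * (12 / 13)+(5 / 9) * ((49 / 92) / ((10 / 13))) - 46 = -6745991 / 21528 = -313.36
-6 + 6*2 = 6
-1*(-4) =4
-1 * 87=-87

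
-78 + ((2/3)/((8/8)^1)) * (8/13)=-3026/39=-77.59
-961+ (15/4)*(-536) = -2971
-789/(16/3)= -2367/16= -147.94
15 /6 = 5 /2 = 2.50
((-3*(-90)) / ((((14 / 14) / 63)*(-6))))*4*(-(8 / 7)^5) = 53084160 / 2401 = 22109.19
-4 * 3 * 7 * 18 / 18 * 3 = -252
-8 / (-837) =8 / 837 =0.01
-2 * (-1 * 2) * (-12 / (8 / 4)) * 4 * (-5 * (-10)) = -4800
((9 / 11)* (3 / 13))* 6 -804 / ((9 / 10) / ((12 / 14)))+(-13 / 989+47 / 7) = -107184734 / 141427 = -757.88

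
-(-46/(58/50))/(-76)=-575/1102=-0.52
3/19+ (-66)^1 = -1251/19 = -65.84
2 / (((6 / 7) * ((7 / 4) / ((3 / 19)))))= 4 / 19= 0.21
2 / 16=1 / 8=0.12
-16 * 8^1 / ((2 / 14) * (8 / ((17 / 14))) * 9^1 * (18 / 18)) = -136 / 9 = -15.11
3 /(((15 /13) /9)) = 117 /5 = 23.40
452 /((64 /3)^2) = 0.99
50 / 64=25 / 32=0.78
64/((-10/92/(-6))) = 17664/5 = 3532.80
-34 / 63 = -0.54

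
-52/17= -3.06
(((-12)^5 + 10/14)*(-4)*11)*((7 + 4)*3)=2529121188/7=361303026.86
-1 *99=-99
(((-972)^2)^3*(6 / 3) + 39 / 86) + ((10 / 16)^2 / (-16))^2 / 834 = 63425223272199517465067153659 / 37604032512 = 1686660154119364608.45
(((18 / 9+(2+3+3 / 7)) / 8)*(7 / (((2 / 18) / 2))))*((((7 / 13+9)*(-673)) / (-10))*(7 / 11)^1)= 2628738 / 55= 47795.24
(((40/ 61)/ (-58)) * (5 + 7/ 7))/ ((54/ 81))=-180/ 1769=-0.10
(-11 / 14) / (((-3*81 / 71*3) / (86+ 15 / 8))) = 549043 / 81648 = 6.72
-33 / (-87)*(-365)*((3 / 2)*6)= -36135 / 29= -1246.03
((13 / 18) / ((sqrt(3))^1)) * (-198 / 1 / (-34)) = 143 * sqrt(3) / 102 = 2.43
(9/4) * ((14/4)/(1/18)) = 567/4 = 141.75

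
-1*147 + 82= -65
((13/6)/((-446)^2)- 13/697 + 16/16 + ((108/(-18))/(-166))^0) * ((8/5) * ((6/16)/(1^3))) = 1648227037/1386444520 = 1.19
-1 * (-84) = 84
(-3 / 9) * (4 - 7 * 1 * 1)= 1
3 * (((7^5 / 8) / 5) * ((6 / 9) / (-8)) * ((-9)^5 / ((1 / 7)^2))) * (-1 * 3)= -145888171821 / 160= -911801073.88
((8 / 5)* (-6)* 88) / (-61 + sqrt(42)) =4224* sqrt(42) / 18395 + 257664 / 18395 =15.50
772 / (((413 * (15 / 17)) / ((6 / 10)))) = 13124 / 10325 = 1.27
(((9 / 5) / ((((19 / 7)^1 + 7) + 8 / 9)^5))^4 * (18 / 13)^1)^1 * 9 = 515544366675852759841109472916601407424241 / 1271518324796942968563948331134314792755331687056765091840000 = 0.00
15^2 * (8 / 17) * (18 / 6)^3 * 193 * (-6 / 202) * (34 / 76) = -14069700 / 1919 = -7331.79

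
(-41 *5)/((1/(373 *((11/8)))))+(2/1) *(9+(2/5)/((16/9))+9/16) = -525599/5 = -105119.80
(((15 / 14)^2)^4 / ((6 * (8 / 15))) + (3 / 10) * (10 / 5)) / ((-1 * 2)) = -0.57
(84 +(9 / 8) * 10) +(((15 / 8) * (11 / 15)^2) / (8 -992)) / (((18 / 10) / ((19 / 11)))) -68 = 5791615 / 212544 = 27.25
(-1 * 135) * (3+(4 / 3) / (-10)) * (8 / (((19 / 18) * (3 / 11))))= -204336 / 19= -10754.53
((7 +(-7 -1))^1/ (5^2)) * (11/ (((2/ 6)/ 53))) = -1749/ 25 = -69.96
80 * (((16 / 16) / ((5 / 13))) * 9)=1872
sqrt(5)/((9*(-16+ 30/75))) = -5*sqrt(5)/702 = -0.02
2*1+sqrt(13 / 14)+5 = sqrt(182) / 14+7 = 7.96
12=12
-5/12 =-0.42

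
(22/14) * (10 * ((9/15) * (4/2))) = 132/7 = 18.86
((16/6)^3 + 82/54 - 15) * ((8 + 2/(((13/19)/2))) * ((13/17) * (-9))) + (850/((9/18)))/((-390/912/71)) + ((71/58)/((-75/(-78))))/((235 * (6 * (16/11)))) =-1022138776956187/3614676000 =-282774.66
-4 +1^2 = -3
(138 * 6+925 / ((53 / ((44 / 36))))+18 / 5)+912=4209361 / 2385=1764.93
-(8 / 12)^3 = -8 / 27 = -0.30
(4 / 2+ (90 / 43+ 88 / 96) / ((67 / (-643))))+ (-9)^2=1870897 / 34572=54.12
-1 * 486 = -486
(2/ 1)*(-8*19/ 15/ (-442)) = 152/ 3315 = 0.05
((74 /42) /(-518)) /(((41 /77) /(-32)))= 176 /861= 0.20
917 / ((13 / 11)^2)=110957 / 169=656.55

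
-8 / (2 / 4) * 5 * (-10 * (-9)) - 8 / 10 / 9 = -324004 / 45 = -7200.09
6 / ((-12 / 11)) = -11 / 2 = -5.50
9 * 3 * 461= 12447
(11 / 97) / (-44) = -1 / 388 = -0.00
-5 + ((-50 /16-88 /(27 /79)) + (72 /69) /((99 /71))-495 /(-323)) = -4648040581 /17651304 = -263.33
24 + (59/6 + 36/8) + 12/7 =841/21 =40.05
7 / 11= 0.64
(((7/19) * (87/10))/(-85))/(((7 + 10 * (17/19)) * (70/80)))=-116/42925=-0.00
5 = 5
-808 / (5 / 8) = -6464 / 5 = -1292.80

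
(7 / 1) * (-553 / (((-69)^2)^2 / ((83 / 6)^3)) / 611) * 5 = -11066937385 / 2991515961096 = -0.00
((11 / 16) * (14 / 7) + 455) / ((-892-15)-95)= -1217 / 2672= -0.46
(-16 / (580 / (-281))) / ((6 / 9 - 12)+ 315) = 3372 / 132095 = 0.03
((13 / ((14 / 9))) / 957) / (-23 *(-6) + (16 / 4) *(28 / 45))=0.00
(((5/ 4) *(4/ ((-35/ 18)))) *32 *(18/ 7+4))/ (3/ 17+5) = -56304/ 539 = -104.46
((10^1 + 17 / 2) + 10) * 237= 13509 / 2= 6754.50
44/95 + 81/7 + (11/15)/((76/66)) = 887/70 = 12.67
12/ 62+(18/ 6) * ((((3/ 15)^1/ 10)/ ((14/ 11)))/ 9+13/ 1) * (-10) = -2537981/ 6510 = -389.86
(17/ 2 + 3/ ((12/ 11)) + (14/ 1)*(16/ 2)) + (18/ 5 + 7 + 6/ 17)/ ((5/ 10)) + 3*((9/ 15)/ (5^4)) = 30846237/ 212500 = 145.16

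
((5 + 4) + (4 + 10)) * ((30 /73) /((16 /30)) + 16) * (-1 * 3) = -1157.17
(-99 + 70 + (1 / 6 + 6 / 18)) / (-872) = 57 / 1744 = 0.03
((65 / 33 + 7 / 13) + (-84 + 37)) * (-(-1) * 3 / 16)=-19087 / 2288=-8.34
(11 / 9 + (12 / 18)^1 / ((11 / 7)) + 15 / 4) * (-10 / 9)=-10685 / 1782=-6.00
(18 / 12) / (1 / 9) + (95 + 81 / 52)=5723 / 52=110.06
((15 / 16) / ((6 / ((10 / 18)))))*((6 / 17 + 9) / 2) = 1325 / 3264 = 0.41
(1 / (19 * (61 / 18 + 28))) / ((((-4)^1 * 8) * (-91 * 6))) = 0.00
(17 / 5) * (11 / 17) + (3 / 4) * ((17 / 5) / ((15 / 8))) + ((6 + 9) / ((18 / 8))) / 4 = 392 / 75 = 5.23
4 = 4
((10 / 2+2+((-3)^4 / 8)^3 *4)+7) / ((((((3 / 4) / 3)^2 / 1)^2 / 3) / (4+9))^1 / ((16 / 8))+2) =83184348 / 39937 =2082.89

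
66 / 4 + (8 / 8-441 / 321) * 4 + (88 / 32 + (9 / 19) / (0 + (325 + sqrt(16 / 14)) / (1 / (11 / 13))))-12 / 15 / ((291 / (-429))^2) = 49838421591385201 / 3111455477107780-234 * sqrt(14) / 154527703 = 16.02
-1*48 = -48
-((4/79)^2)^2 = -0.00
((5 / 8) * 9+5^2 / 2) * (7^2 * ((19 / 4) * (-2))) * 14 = -944965 / 8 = -118120.62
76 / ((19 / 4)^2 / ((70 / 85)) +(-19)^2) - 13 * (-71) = 4227313 / 4579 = 923.20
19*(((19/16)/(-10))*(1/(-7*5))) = 361/5600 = 0.06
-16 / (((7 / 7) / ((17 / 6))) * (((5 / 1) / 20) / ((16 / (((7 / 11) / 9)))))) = -287232 / 7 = -41033.14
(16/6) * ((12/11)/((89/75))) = 2400/979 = 2.45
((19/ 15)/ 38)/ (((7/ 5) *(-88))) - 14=-51745/ 3696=-14.00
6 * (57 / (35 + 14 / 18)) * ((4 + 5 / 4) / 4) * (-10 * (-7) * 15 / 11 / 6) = 807975 / 4048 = 199.60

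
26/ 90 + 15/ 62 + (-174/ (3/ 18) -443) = -4147249/ 2790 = -1486.47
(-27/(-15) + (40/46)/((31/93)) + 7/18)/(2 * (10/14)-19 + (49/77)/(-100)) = -7646870/28017243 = -0.27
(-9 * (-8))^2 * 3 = 15552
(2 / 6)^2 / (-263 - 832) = -1 / 9855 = -0.00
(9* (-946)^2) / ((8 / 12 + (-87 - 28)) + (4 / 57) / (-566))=-1007155116 / 14297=-70445.21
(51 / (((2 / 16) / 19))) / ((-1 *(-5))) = 7752 / 5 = 1550.40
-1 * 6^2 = -36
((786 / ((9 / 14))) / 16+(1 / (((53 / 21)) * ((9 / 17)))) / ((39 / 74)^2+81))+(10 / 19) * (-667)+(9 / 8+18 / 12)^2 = -267.74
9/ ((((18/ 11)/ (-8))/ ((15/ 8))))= -165/ 2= -82.50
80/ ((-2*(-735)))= 8/ 147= 0.05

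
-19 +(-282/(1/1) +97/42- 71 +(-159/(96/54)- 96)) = -555.13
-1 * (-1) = 1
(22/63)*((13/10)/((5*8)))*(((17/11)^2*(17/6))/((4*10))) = 63869/33264000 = 0.00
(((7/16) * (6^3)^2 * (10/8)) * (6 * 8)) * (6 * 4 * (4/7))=16796160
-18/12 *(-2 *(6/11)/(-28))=-9/154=-0.06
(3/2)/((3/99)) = 99/2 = 49.50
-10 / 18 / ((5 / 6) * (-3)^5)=0.00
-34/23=-1.48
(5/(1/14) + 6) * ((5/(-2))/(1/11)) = -2090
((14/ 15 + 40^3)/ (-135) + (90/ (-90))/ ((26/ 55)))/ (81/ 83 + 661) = -2080954337/ 2892801600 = -0.72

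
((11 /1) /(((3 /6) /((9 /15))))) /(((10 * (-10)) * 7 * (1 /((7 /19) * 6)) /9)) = -891 /2375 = -0.38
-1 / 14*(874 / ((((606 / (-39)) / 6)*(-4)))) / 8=-17043 / 22624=-0.75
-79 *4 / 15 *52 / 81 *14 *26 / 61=-5981248 / 74115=-80.70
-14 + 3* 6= 4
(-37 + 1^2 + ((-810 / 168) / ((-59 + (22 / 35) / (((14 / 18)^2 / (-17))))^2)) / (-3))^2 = 6196464354400746111889641 / 4781295129910758535696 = 1295.98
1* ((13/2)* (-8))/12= -13/3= -4.33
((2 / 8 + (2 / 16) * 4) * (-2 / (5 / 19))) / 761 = -57 / 7610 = -0.01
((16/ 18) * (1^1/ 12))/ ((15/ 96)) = 64/ 135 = 0.47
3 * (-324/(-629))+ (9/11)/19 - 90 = -11622681/131461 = -88.41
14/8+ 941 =3771/4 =942.75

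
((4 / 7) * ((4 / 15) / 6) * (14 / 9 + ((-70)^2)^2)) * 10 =493920032 / 81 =6097778.17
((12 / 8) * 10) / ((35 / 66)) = 198 / 7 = 28.29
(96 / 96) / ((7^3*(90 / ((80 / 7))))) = 8 / 21609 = 0.00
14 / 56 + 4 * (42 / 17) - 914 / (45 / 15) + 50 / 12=-19745 / 68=-290.37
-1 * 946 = -946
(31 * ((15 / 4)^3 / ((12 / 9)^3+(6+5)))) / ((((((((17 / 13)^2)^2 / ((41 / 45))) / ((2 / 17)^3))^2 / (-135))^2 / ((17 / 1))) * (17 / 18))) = 0.00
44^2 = 1936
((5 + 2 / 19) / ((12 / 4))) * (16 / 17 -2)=-582 / 323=-1.80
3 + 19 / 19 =4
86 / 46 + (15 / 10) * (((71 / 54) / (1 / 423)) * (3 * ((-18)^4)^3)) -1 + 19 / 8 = 532727792135042605653 / 184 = 2895259739864361987.24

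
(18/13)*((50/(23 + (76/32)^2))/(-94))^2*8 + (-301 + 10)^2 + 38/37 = 33590346009302895/396664388809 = 84682.03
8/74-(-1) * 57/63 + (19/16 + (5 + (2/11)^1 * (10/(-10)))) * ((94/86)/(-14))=6397663/11760672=0.54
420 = 420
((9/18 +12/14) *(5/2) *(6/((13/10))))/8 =1425/728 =1.96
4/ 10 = 2/ 5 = 0.40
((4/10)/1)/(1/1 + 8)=0.04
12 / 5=2.40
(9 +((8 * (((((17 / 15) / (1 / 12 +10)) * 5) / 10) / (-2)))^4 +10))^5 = 106946681087012958700992162254069697653729604830032707154030451 / 43162589615035964780701976809403343644943332672119140625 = 2477763.31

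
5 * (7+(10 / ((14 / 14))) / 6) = 130 / 3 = 43.33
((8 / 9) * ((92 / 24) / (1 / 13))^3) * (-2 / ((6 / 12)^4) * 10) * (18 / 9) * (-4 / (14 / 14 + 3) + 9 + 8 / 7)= -1094897623040 / 1701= -643678790.73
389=389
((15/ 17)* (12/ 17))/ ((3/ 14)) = 840/ 289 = 2.91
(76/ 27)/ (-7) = -76/ 189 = -0.40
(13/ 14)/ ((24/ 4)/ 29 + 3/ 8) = 1508/ 945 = 1.60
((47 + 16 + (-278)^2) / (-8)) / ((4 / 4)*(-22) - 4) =77347 / 208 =371.86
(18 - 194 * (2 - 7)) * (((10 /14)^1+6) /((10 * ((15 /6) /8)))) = 371488 /175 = 2122.79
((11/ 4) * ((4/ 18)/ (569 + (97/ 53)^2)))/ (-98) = -30899/ 2836035720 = -0.00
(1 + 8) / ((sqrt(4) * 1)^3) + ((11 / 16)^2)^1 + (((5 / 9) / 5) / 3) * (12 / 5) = 19429 / 11520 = 1.69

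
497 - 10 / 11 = 5457 / 11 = 496.09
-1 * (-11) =11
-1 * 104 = -104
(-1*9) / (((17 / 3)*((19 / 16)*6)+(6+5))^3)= -0.00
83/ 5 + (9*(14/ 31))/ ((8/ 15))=24.22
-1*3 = -3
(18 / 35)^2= 324 / 1225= 0.26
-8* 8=-64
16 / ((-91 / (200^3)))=-128000000 / 91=-1406593.41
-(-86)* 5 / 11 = 430 / 11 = 39.09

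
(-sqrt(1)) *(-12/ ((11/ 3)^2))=108/ 121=0.89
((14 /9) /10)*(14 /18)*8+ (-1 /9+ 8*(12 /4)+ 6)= 12497 /405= 30.86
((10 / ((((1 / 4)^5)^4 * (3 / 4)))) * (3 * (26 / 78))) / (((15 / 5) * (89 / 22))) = 967570232442880 / 801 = 1207952849491.74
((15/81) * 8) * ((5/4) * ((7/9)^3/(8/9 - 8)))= -8575/69984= -0.12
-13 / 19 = -0.68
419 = 419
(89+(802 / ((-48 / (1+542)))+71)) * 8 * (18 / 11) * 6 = -7700508 / 11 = -700046.18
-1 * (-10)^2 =-100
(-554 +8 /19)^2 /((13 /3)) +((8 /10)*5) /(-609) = 202117929176 /2858037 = 70719.14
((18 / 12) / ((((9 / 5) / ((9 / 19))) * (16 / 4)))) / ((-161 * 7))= -15 / 171304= -0.00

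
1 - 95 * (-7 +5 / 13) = 8183 / 13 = 629.46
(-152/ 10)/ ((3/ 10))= -152/ 3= -50.67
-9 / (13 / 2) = -18 / 13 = -1.38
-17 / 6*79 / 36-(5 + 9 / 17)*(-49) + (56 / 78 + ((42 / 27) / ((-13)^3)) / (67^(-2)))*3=2076079205 / 8067384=257.34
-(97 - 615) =518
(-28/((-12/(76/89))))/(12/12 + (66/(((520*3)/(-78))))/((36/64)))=-2660/6497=-0.41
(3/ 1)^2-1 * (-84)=93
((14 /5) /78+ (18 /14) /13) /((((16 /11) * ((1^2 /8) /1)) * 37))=1012 /50505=0.02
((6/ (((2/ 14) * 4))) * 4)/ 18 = 7/ 3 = 2.33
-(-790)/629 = 790/629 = 1.26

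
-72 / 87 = -24 / 29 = -0.83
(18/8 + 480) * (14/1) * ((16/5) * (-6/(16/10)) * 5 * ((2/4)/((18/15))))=-337575/2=-168787.50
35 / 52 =0.67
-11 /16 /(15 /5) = -11 /48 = -0.23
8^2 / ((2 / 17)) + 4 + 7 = 555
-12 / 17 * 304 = -3648 / 17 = -214.59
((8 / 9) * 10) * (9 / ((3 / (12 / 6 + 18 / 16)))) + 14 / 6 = 257 / 3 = 85.67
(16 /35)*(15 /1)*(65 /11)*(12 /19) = 25.59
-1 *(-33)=33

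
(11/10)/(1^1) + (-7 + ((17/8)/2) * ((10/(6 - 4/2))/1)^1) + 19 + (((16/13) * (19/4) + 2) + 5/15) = 149359/6240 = 23.94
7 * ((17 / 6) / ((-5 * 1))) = -119 / 30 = -3.97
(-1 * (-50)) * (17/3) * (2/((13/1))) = 1700/39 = 43.59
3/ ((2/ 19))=57/ 2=28.50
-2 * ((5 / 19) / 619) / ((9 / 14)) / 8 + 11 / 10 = 582082 / 529245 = 1.10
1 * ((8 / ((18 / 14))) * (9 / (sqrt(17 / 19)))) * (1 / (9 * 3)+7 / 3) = 3584 * sqrt(323) / 459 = 140.33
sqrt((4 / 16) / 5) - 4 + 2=-2 + sqrt(5) / 10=-1.78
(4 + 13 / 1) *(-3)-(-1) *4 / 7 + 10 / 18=-3142 / 63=-49.87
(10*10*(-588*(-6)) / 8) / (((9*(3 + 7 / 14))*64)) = 175 / 8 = 21.88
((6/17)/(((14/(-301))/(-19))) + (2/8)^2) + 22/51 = 118051/816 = 144.67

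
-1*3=-3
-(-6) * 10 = 60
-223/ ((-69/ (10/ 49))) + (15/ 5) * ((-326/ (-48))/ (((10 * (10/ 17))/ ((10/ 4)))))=10082351/ 1081920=9.32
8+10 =18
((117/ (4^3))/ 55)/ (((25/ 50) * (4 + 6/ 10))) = 117/ 8096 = 0.01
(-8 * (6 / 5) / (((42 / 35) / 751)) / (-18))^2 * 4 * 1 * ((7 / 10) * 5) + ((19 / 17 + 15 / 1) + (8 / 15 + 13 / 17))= 10738698947 / 6885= 1559723.88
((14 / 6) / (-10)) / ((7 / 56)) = -28 / 15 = -1.87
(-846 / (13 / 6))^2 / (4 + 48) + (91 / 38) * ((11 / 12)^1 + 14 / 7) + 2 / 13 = 2944450037 / 1001832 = 2939.07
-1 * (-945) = 945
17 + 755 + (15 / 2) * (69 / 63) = 10923 / 14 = 780.21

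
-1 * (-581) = 581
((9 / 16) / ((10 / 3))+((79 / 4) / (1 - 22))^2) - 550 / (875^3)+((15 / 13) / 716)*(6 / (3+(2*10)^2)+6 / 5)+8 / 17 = 187724929643842303 / 123034522747500000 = 1.53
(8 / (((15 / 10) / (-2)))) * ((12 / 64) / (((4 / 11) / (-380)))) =2090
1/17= 0.06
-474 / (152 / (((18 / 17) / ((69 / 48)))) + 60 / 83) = -1416312 / 618767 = -2.29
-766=-766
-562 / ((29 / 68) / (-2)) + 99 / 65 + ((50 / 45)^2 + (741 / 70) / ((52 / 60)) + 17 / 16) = 45344622067 / 17100720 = 2651.62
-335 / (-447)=335 / 447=0.75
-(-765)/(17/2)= 90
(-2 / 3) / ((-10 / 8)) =8 / 15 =0.53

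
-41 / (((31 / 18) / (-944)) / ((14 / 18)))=17479.23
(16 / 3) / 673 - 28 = -56516 / 2019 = -27.99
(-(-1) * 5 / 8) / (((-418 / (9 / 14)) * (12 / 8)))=-15 / 23408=-0.00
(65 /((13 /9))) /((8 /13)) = 585 /8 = 73.12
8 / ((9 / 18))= 16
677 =677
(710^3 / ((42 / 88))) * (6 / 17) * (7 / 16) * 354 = 696852717000 / 17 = 40991336294.12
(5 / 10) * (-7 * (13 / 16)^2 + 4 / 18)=-10135 / 4608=-2.20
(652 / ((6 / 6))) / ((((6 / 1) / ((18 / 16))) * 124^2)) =489 / 61504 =0.01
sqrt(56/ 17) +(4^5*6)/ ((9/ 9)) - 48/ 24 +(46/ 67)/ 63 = 2*sqrt(238)/ 17 +25925428/ 4221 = 6143.83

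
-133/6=-22.17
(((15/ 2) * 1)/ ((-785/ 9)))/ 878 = -27/ 275692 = -0.00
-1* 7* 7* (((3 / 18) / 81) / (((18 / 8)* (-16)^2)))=-0.00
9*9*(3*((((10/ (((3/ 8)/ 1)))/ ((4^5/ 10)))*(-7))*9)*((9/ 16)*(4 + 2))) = -13455.18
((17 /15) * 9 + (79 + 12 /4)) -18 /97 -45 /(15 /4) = 38807 /485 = 80.01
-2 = -2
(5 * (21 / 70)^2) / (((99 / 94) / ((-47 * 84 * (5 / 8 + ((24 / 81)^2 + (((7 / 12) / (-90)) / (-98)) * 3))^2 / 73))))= -17013783675779 / 1448353872000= -11.75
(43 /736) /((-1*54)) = -43 /39744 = -0.00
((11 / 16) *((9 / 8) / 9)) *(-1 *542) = -2981 / 64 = -46.58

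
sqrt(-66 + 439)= sqrt(373)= 19.31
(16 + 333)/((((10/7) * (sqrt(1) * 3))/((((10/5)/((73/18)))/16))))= 7329/2920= 2.51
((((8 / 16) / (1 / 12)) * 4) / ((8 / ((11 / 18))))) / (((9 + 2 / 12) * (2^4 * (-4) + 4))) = -0.00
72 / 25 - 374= -9278 / 25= -371.12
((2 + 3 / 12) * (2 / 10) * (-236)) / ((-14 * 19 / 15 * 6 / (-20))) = -2655 / 133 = -19.96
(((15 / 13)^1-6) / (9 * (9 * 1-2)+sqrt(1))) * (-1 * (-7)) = -441 / 832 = -0.53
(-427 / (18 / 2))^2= 182329 / 81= 2250.98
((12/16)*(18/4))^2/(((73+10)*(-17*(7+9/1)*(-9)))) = 81/1444864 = 0.00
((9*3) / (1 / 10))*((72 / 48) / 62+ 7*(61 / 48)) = 597285 / 248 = 2408.41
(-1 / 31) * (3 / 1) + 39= 1206 / 31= 38.90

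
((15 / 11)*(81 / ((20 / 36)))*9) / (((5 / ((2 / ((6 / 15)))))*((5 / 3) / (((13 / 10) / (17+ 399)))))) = 59049 / 17600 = 3.36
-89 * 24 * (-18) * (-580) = -22299840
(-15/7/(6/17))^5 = -4437053125/537824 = -8250.01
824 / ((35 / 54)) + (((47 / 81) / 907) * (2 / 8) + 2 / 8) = 6539261759 / 5142690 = 1271.56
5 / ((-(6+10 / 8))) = -20 / 29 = -0.69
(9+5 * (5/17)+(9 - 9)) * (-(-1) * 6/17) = 1068/289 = 3.70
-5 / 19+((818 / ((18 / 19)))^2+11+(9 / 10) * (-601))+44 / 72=5732826992 / 7695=745006.76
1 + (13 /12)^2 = 313 /144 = 2.17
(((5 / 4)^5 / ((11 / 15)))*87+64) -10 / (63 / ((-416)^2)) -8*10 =-19247460077 / 709632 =-27123.16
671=671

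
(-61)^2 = 3721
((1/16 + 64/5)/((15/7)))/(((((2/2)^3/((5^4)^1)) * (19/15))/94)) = 42317625/152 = 278405.43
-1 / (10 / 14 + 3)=-7 / 26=-0.27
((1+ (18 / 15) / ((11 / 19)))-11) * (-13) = 5668 / 55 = 103.05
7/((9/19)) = 133/9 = 14.78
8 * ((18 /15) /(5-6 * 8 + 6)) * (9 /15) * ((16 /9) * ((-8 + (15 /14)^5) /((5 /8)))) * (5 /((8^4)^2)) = 3543217 /4075415142400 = 0.00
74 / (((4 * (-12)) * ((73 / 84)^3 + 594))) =-913752 / 352455193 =-0.00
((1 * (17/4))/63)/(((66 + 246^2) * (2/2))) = 17/15266664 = 0.00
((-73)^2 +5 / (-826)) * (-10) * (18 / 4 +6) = -66026235 / 118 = -559544.36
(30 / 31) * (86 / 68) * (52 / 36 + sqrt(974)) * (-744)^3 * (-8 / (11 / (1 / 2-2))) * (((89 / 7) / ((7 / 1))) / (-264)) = 550779390720 / 100793 + 381308808960 * sqrt(974) / 100793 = 123530758.49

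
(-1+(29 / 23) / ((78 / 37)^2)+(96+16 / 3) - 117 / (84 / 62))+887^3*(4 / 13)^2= 4978241494133 / 75348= 66069988.51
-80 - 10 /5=-82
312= 312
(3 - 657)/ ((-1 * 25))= 654/ 25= 26.16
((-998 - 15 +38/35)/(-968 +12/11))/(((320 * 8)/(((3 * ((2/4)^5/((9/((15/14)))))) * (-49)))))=-389587/1742602240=-0.00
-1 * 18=-18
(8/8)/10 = 0.10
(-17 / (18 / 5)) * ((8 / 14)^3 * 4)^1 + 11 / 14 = -16909 / 6174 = -2.74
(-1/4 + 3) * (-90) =-247.50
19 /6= 3.17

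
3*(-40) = -120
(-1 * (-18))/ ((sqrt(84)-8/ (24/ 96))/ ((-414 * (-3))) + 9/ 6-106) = -2902278276/ 16853491957-44712 * sqrt(21)/ 16853491957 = -0.17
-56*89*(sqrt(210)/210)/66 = -178*sqrt(210)/495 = -5.21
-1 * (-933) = 933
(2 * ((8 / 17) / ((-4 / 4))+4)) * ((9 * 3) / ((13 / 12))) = 38880 / 221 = 175.93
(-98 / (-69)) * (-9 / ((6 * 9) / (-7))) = 343 / 207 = 1.66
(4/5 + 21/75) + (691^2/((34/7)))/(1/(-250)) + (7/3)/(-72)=-24576226.89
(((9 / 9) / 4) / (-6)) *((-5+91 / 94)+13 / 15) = 4463 / 33840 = 0.13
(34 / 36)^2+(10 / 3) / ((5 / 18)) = 4177 / 324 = 12.89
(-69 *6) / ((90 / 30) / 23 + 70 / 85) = -433.98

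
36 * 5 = 180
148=148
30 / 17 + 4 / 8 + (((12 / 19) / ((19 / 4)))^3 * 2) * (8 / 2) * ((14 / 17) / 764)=691909965019 / 305515951214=2.26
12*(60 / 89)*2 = 1440 / 89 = 16.18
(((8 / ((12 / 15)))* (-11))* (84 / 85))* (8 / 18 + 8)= -46816 / 51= -917.96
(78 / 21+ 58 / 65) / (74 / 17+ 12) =17816 / 63245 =0.28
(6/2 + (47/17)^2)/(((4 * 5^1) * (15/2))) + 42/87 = 348052/628575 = 0.55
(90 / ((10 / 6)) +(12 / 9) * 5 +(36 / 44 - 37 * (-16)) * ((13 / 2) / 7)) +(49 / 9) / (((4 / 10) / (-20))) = 469741 / 1386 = 338.92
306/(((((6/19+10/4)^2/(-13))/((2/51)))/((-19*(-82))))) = -350961312/11449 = -30654.32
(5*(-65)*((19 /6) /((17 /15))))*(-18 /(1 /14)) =228838.24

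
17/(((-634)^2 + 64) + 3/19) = 323/7638383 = 0.00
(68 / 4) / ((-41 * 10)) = -17 / 410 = -0.04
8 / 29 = 0.28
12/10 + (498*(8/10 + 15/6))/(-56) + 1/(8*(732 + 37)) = -3030227/107660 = -28.15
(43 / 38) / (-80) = -43 / 3040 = -0.01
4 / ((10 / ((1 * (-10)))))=-4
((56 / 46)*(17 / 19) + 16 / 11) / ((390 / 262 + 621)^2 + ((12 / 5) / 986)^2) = 106255305072275 / 16185720963458497506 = 0.00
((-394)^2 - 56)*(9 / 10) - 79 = 139583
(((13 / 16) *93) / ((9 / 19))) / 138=7657 / 6624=1.16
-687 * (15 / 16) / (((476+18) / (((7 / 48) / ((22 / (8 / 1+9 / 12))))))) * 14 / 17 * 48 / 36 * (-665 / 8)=68728625 / 9957376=6.90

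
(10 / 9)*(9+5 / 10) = 95 / 9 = 10.56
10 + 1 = 11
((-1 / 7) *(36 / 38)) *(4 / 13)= -72 / 1729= -0.04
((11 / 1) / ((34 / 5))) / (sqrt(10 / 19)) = 2.23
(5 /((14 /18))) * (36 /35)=324 /49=6.61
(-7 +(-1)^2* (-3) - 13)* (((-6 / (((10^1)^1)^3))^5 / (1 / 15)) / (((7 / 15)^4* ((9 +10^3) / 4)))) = 1358127 / 6056522500000000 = 0.00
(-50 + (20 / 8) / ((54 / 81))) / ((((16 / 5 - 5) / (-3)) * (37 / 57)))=-118.75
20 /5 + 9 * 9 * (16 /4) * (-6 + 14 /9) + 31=-1405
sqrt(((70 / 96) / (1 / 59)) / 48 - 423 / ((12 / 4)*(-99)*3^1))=sqrt(382217) / 528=1.17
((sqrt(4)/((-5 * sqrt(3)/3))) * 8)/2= -8 * sqrt(3)/5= -2.77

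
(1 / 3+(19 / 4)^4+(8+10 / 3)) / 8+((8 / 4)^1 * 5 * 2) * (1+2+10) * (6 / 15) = 1038899 / 6144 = 169.09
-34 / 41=-0.83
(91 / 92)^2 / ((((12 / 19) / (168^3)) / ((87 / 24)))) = 14085459297 / 529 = 26626577.12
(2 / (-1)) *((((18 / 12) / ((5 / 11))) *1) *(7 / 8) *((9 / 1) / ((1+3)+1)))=-2079 / 200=-10.40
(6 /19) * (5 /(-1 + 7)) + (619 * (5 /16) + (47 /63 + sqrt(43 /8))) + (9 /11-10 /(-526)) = sqrt(86) /4 + 10820042543 /55406736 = 197.60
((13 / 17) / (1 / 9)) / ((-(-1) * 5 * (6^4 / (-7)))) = -91 / 12240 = -0.01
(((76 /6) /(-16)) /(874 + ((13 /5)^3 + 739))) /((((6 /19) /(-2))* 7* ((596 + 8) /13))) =586625 /62046677952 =0.00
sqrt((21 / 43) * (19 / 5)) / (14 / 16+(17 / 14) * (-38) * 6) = -56 * sqrt(85785) / 3322825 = -0.00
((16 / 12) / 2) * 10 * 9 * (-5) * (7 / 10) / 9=-70 / 3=-23.33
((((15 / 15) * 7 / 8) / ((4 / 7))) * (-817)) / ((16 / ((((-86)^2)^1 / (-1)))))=74021017 / 128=578289.20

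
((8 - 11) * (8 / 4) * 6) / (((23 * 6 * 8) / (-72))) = 54 / 23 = 2.35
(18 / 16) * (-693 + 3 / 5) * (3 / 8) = -46737 / 160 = -292.11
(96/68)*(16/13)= 384/221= 1.74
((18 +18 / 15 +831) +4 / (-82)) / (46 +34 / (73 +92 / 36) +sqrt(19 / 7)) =4533397372 / 247381167 - 13942480*sqrt(133) / 247381167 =17.68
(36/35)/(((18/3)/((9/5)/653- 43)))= -842316/114275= -7.37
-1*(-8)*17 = 136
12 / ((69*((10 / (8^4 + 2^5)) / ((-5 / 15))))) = -23.93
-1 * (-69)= 69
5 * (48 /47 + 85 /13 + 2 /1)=29205 /611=47.80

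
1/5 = 0.20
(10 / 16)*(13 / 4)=2.03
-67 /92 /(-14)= 67 /1288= 0.05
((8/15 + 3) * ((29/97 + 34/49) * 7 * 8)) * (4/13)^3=3283456/573755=5.72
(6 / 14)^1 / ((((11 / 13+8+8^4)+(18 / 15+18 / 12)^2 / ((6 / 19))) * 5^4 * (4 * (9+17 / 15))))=117 / 28548771860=0.00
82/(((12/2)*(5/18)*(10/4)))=492/25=19.68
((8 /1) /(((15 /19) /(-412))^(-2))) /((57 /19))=75 /7659698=0.00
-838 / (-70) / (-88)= -419 / 3080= -0.14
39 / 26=3 / 2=1.50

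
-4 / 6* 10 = -20 / 3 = -6.67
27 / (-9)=-3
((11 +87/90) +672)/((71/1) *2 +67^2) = 20519/138930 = 0.15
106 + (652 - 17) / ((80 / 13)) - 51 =2531 / 16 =158.19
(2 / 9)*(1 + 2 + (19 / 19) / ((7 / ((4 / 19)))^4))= 1877404838 / 2816106489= 0.67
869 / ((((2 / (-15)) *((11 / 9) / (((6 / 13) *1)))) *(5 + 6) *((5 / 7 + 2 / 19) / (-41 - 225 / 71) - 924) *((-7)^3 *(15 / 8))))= -20749824 / 55111778293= -0.00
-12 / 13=-0.92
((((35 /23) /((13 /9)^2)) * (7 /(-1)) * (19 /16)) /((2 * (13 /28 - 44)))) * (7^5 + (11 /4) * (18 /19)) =88734039975 /75812048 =1170.45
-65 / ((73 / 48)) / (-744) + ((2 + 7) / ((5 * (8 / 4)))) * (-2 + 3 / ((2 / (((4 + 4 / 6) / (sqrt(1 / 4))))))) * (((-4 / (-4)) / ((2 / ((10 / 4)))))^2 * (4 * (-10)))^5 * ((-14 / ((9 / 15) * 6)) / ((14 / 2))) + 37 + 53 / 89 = 18439361693602713 / 3222512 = 5722045936.09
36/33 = 12/11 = 1.09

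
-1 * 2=-2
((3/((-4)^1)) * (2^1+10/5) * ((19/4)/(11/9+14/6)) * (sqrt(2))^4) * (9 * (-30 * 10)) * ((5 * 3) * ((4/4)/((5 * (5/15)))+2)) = 13504725/8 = 1688090.62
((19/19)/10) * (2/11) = 1/55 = 0.02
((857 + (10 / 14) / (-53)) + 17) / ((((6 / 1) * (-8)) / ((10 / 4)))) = -540415 / 11872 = -45.52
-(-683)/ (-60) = -683/ 60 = -11.38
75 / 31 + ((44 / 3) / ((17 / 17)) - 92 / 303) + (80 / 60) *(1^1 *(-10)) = 10799 / 3131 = 3.45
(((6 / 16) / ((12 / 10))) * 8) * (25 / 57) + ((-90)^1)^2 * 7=6463925 / 114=56701.10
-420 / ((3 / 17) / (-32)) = 76160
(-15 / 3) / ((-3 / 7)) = 35 / 3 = 11.67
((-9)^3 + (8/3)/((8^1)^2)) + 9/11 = -192229/264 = -728.14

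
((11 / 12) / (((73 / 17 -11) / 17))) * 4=-3179 / 342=-9.30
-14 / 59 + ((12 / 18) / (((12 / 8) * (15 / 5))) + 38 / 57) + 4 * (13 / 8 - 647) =-8222819 / 3186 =-2580.92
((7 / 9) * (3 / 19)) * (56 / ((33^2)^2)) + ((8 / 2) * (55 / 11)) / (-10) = -135194602 / 67597497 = -2.00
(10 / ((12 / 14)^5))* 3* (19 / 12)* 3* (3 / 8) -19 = 1334009 / 13824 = 96.50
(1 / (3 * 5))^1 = 1 / 15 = 0.07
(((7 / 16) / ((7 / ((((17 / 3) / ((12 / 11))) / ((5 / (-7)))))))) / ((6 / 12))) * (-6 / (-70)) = -187 / 2400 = -0.08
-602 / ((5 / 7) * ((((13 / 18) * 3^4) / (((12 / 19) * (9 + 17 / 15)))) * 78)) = -134848 / 114075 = -1.18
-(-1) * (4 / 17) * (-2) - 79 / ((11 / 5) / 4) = -26948 / 187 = -144.11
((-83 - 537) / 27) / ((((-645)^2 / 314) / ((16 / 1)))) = -622976 / 2246535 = -0.28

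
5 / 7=0.71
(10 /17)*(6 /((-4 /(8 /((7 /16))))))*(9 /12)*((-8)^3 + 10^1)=722880 /119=6074.62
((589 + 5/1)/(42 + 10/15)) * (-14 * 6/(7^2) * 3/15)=-2673/560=-4.77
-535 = -535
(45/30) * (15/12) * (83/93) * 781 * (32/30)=129646/93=1394.04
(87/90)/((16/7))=203/480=0.42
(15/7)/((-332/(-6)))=45/1162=0.04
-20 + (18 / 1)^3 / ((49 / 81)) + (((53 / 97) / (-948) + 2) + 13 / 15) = 72270126713 / 7509740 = 9623.52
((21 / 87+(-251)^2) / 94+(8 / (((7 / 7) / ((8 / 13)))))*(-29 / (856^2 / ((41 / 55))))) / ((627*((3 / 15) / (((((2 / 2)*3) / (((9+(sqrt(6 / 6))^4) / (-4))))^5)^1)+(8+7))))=1020168732197664 / 14238894837921325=0.07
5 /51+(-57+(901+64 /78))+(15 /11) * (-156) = 1536857 /2431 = 632.19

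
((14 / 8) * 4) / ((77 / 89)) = 89 / 11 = 8.09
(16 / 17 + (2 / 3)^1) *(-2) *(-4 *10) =6560 / 51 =128.63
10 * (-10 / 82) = -50 / 41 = -1.22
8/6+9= 10.33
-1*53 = -53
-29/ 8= -3.62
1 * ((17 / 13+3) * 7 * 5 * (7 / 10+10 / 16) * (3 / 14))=42.81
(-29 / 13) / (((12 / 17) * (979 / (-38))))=9367 / 76362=0.12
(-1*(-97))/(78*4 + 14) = 97/326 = 0.30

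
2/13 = 0.15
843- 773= 70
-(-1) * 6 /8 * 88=66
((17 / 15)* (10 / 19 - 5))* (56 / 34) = -476 / 57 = -8.35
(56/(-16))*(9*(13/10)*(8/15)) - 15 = -921/25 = -36.84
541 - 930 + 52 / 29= -11229 / 29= -387.21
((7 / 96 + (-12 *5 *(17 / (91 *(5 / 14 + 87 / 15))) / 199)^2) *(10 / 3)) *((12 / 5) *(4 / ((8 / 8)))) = 8712516010063 / 3729654930027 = 2.34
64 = 64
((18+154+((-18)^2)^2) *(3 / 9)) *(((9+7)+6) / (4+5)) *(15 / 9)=11566280 / 81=142793.58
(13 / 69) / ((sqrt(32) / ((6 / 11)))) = 13*sqrt(2) / 1012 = 0.02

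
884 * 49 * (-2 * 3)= -259896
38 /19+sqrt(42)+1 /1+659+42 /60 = sqrt(42)+6627 /10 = 669.18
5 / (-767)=-0.01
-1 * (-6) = 6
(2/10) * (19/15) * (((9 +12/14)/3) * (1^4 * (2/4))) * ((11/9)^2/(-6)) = -0.10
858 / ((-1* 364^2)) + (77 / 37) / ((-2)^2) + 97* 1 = 18386421 / 188552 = 97.51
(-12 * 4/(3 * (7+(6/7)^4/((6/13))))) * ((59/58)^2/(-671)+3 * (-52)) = 676378113236/2213792053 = 305.53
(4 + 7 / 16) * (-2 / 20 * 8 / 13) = -71 / 260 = -0.27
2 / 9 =0.22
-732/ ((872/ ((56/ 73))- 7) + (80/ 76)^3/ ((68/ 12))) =-49789481/ 76855377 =-0.65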